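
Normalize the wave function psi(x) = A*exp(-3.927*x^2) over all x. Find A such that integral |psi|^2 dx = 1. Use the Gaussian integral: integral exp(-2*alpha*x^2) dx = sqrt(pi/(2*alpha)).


integral |psi|^2 dx = A^2 * sqrt(pi/(2*alpha)) = 1
A^2 = sqrt(2*alpha/pi)
= sqrt(2 * 3.927 / pi)
= 1.581141
A = sqrt(1.581141)
= 1.2574

1.2574


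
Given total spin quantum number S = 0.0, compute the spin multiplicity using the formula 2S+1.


Spin multiplicity = 2S + 1
= 2 * 0.0 + 1
= 0.0 + 1
= 1

1


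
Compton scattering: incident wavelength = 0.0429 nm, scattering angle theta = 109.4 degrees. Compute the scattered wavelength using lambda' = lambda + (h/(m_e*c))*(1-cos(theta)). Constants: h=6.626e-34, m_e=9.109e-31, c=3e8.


Compton wavelength: h/(m_e*c) = 2.4247e-12 m
d_lambda = 2.4247e-12 * (1 - cos(109.4 deg))
= 2.4247e-12 * 1.332161
= 3.2301e-12 m = 0.00323 nm
lambda' = 0.0429 + 0.00323
= 0.04613 nm

0.04613


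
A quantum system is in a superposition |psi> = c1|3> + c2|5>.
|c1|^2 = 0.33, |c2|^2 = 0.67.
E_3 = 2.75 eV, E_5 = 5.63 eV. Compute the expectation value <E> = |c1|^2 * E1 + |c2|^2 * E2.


<E> = |c1|^2 * E1 + |c2|^2 * E2
= 0.33 * 2.75 + 0.67 * 5.63
= 0.9075 + 3.7721
= 4.6796 eV

4.6796


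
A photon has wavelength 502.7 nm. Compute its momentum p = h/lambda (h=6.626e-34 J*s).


p = h / lambda
= 6.626e-34 / (502.7e-9)
= 6.626e-34 / 5.0270e-07
= 1.3181e-27 kg*m/s

1.3181e-27


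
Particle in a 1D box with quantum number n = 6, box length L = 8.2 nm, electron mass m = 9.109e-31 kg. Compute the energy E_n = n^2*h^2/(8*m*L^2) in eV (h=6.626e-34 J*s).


E = n^2 * h^2 / (8 * m * L^2)
= 6^2 * (6.626e-34)^2 / (8 * 9.109e-31 * (8.2e-9)^2)
= 36 * 4.3904e-67 / (8 * 9.109e-31 * 6.7240e-17)
= 3.2256e-20 J
= 0.2014 eV

0.2014


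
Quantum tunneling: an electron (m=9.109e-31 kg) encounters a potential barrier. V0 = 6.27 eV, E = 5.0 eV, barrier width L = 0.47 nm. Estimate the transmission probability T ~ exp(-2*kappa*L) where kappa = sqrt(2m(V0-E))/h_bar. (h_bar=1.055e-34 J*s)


V0 - E = 1.27 eV = 2.0345e-19 J
kappa = sqrt(2 * m * (V0-E)) / h_bar
= sqrt(2 * 9.109e-31 * 2.0345e-19) / 1.055e-34
= 5.7707e+09 /m
2*kappa*L = 2 * 5.7707e+09 * 0.47e-9
= 5.4245
T = exp(-5.4245) = 4.407316e-03

4.407316e-03


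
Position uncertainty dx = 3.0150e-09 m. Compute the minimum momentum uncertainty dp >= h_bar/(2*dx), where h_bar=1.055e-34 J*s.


dp = h_bar / (2 * dx)
= 1.055e-34 / (2 * 3.0150e-09)
= 1.055e-34 / 6.0300e-09
= 1.7496e-26 kg*m/s

1.7496e-26


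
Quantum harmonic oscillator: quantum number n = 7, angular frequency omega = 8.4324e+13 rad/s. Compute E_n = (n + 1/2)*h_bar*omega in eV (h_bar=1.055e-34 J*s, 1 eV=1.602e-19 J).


E = (n + 1/2) * h_bar * omega
= (7 + 0.5) * 1.055e-34 * 8.4324e+13
= 7.5 * 8.8962e-21
= 6.6721e-20 J
= 0.4165 eV

0.4165


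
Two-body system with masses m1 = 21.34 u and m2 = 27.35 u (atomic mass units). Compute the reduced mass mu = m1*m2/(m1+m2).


mu = m1 * m2 / (m1 + m2)
= 21.34 * 27.35 / (21.34 + 27.35)
= 583.649 / 48.69
= 11.987 u

11.987


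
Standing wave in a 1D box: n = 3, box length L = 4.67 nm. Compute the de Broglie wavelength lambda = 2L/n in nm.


lambda = 2L / n
= 2 * 4.67 / 3
= 9.34 / 3
= 3.1133 nm

3.1133


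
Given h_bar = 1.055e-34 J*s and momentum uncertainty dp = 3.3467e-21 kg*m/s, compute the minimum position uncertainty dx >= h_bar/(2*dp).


dx = h_bar / (2 * dp)
= 1.055e-34 / (2 * 3.3467e-21)
= 1.055e-34 / 6.6934e-21
= 1.5762e-14 m

1.5762e-14


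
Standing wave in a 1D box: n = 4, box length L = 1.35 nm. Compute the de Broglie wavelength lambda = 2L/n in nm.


lambda = 2L / n
= 2 * 1.35 / 4
= 2.7 / 4
= 0.675 nm

0.675


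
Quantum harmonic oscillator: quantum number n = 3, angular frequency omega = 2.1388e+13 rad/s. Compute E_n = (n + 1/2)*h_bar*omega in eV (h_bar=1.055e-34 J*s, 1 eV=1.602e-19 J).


E = (n + 1/2) * h_bar * omega
= (3 + 0.5) * 1.055e-34 * 2.1388e+13
= 3.5 * 2.2564e-21
= 7.8975e-21 J
= 0.0493 eV

0.0493


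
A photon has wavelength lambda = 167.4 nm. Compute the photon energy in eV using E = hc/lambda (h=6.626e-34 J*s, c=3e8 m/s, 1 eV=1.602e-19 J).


E = hc / lambda
= (6.626e-34)(3e8) / (167.4e-9)
= 1.9878e-25 / 1.6740e-07
= 1.1875e-18 J
Converting to eV: 1.1875e-18 / 1.602e-19
= 7.4123 eV

7.4123


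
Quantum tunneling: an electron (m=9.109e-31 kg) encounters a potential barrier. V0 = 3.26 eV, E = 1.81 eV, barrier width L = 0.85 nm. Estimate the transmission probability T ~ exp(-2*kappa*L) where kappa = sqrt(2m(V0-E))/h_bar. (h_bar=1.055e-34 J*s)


V0 - E = 1.45 eV = 2.3229e-19 J
kappa = sqrt(2 * m * (V0-E)) / h_bar
= sqrt(2 * 9.109e-31 * 2.3229e-19) / 1.055e-34
= 6.1661e+09 /m
2*kappa*L = 2 * 6.1661e+09 * 0.85e-9
= 10.4824
T = exp(-10.4824) = 2.802447e-05

2.802447e-05


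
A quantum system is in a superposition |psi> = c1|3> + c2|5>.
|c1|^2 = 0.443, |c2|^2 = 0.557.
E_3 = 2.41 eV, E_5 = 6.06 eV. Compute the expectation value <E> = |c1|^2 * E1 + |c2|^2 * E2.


<E> = |c1|^2 * E1 + |c2|^2 * E2
= 0.443 * 2.41 + 0.557 * 6.06
= 1.0676 + 3.3754
= 4.4431 eV

4.4431


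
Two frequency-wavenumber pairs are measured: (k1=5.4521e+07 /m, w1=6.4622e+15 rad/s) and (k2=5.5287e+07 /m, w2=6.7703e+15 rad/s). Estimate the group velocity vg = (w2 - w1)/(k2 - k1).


vg = (w2 - w1) / (k2 - k1)
= (6.7703e+15 - 6.4622e+15) / (5.5287e+07 - 5.4521e+07)
= 3.0810e+14 / 7.6600e+05
= 4.0222e+08 m/s

4.0222e+08


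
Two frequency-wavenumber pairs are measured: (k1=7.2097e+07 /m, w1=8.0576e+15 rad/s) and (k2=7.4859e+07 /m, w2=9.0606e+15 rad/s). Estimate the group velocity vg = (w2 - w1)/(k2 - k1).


vg = (w2 - w1) / (k2 - k1)
= (9.0606e+15 - 8.0576e+15) / (7.4859e+07 - 7.2097e+07)
= 1.0030e+15 / 2.7620e+06
= 3.6314e+08 m/s

3.6314e+08


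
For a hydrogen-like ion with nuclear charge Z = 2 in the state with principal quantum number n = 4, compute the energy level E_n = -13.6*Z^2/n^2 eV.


E_n = -13.6 * Z^2 / n^2
= -13.6 * 2^2 / 4^2
= -13.6 * 4 / 16
= -3.4 eV

-3.4


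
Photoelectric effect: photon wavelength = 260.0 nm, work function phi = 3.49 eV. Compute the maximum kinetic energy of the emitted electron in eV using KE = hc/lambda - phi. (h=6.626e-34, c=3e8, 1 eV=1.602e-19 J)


E_photon = hc / lambda
= (6.626e-34)(3e8) / (260.0e-9)
= 7.6454e-19 J
= 4.7724 eV
KE = E_photon - phi
= 4.7724 - 3.49
= 1.2824 eV

1.2824


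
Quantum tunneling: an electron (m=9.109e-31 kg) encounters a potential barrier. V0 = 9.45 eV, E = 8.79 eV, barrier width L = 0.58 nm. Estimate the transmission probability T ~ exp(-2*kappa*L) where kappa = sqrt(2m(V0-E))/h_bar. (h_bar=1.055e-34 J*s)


V0 - E = 0.66 eV = 1.0573e-19 J
kappa = sqrt(2 * m * (V0-E)) / h_bar
= sqrt(2 * 9.109e-31 * 1.0573e-19) / 1.055e-34
= 4.1601e+09 /m
2*kappa*L = 2 * 4.1601e+09 * 0.58e-9
= 4.8257
T = exp(-4.8257) = 8.021046e-03

8.021046e-03


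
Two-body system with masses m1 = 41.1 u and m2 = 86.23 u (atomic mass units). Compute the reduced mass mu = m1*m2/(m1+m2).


mu = m1 * m2 / (m1 + m2)
= 41.1 * 86.23 / (41.1 + 86.23)
= 3544.053 / 127.33
= 27.8336 u

27.8336


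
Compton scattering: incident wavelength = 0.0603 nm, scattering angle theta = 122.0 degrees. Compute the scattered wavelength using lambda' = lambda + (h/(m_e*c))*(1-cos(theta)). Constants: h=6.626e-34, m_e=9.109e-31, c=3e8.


Compton wavelength: h/(m_e*c) = 2.4247e-12 m
d_lambda = 2.4247e-12 * (1 - cos(122.0 deg))
= 2.4247e-12 * 1.529919
= 3.7096e-12 m = 0.00371 nm
lambda' = 0.0603 + 0.00371
= 0.06401 nm

0.06401


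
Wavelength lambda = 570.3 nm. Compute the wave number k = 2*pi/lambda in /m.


k = 2 * pi / lambda
= 6.2832 / (570.3e-9)
= 6.2832 / 5.7030e-07
= 1.1017e+07 /m

1.1017e+07


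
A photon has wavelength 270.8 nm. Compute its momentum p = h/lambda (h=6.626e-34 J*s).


p = h / lambda
= 6.626e-34 / (270.8e-9)
= 6.626e-34 / 2.7080e-07
= 2.4468e-27 kg*m/s

2.4468e-27


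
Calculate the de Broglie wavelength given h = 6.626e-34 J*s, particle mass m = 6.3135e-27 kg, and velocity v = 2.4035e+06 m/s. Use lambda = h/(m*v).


lambda = h / (m * v)
= 6.626e-34 / (6.3135e-27 * 2.4035e+06)
= 6.626e-34 / 1.5174e-20
= 4.3665e-14 m

4.3665e-14


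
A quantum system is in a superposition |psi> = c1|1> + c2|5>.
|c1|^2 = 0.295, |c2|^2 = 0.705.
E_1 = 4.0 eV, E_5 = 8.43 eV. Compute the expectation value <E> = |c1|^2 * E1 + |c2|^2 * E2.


<E> = |c1|^2 * E1 + |c2|^2 * E2
= 0.295 * 4.0 + 0.705 * 8.43
= 1.18 + 5.9431
= 7.1231 eV

7.1231


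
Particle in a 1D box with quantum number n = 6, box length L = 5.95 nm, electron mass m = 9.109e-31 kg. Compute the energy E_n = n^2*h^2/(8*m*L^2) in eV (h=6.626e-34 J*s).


E = n^2 * h^2 / (8 * m * L^2)
= 6^2 * (6.626e-34)^2 / (8 * 9.109e-31 * (5.95e-9)^2)
= 36 * 4.3904e-67 / (8 * 9.109e-31 * 3.5403e-17)
= 6.1265e-20 J
= 0.3824 eV

0.3824


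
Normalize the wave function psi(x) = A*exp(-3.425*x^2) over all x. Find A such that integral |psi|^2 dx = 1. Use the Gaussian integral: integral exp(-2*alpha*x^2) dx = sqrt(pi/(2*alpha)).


integral |psi|^2 dx = A^2 * sqrt(pi/(2*alpha)) = 1
A^2 = sqrt(2*alpha/pi)
= sqrt(2 * 3.425 / pi)
= 1.476625
A = sqrt(1.476625)
= 1.2152

1.2152


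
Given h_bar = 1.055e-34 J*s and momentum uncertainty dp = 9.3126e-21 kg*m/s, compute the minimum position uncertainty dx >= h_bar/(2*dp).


dx = h_bar / (2 * dp)
= 1.055e-34 / (2 * 9.3126e-21)
= 1.055e-34 / 1.8625e-20
= 5.6644e-15 m

5.6644e-15


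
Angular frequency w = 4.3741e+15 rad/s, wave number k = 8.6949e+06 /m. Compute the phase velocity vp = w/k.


vp = w / k
= 4.3741e+15 / 8.6949e+06
= 5.0307e+08 m/s

5.0307e+08


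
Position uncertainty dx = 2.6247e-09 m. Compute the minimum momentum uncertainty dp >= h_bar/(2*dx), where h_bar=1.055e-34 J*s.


dp = h_bar / (2 * dx)
= 1.055e-34 / (2 * 2.6247e-09)
= 1.055e-34 / 5.2494e-09
= 2.0098e-26 kg*m/s

2.0098e-26


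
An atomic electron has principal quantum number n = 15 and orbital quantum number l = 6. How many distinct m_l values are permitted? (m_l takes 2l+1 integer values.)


m_l ranges from -l to +l in integer steps
So m_l goes from -6 to +6
Count = 2l + 1 = 2*6 + 1
= 13

13


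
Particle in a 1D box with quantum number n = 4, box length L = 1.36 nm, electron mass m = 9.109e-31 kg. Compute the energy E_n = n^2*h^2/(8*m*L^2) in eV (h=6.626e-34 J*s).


E = n^2 * h^2 / (8 * m * L^2)
= 4^2 * (6.626e-34)^2 / (8 * 9.109e-31 * (1.36e-9)^2)
= 16 * 4.3904e-67 / (8 * 9.109e-31 * 1.8496e-18)
= 5.2118e-19 J
= 3.2533 eV

3.2533


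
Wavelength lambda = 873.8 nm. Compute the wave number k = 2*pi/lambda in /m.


k = 2 * pi / lambda
= 6.2832 / (873.8e-9)
= 6.2832 / 8.7380e-07
= 7.1906e+06 /m

7.1906e+06


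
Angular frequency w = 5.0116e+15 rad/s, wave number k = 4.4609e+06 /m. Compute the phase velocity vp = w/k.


vp = w / k
= 5.0116e+15 / 4.4609e+06
= 1.1235e+09 m/s

1.1235e+09


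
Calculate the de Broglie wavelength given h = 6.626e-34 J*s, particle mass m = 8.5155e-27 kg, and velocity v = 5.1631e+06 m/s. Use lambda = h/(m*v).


lambda = h / (m * v)
= 6.626e-34 / (8.5155e-27 * 5.1631e+06)
= 6.626e-34 / 4.3966e-20
= 1.5071e-14 m

1.5071e-14


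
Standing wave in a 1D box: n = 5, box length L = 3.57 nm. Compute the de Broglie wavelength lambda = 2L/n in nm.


lambda = 2L / n
= 2 * 3.57 / 5
= 7.14 / 5
= 1.428 nm

1.428


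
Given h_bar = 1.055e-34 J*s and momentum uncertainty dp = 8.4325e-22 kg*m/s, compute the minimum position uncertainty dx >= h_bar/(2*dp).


dx = h_bar / (2 * dp)
= 1.055e-34 / (2 * 8.4325e-22)
= 1.055e-34 / 1.6865e-21
= 6.2556e-14 m

6.2556e-14


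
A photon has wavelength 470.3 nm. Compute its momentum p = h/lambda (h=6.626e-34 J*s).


p = h / lambda
= 6.626e-34 / (470.3e-9)
= 6.626e-34 / 4.7030e-07
= 1.4089e-27 kg*m/s

1.4089e-27


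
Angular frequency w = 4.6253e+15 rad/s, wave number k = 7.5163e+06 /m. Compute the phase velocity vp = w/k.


vp = w / k
= 4.6253e+15 / 7.5163e+06
= 6.1537e+08 m/s

6.1537e+08


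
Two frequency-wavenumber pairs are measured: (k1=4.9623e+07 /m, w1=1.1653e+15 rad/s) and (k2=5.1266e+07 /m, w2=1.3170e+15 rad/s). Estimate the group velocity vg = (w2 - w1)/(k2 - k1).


vg = (w2 - w1) / (k2 - k1)
= (1.3170e+15 - 1.1653e+15) / (5.1266e+07 - 4.9623e+07)
= 1.5170e+14 / 1.6430e+06
= 9.2331e+07 m/s

9.2331e+07


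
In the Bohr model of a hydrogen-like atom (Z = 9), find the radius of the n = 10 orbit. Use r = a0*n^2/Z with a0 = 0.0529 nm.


r = a0 * n^2 / Z
= 0.0529 * 10^2 / 9
= 0.0529 * 100 / 9
= 0.5878 nm

0.5878


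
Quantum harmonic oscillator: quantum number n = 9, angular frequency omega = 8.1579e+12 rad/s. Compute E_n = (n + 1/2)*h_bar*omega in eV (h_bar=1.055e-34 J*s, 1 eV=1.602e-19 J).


E = (n + 1/2) * h_bar * omega
= (9 + 0.5) * 1.055e-34 * 8.1579e+12
= 9.5 * 8.6066e-22
= 8.1763e-21 J
= 0.051 eV

0.051


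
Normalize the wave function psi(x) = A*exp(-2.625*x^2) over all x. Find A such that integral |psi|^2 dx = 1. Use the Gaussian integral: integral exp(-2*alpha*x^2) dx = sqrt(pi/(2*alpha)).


integral |psi|^2 dx = A^2 * sqrt(pi/(2*alpha)) = 1
A^2 = sqrt(2*alpha/pi)
= sqrt(2 * 2.625 / pi)
= 1.292721
A = sqrt(1.292721)
= 1.137

1.137


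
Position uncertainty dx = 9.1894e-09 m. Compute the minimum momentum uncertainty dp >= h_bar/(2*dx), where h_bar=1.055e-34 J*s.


dp = h_bar / (2 * dx)
= 1.055e-34 / (2 * 9.1894e-09)
= 1.055e-34 / 1.8379e-08
= 5.7403e-27 kg*m/s

5.7403e-27


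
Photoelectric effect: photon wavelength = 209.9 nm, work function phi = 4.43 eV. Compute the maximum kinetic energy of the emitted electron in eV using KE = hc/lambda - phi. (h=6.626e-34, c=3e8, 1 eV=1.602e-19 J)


E_photon = hc / lambda
= (6.626e-34)(3e8) / (209.9e-9)
= 9.4702e-19 J
= 5.9115 eV
KE = E_photon - phi
= 5.9115 - 4.43
= 1.4815 eV

1.4815


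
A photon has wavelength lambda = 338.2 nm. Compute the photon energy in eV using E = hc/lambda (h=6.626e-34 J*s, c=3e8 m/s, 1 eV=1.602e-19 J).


E = hc / lambda
= (6.626e-34)(3e8) / (338.2e-9)
= 1.9878e-25 / 3.3820e-07
= 5.8776e-19 J
Converting to eV: 5.8776e-19 / 1.602e-19
= 3.6689 eV

3.6689


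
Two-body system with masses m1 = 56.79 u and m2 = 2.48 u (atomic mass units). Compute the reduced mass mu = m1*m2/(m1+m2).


mu = m1 * m2 / (m1 + m2)
= 56.79 * 2.48 / (56.79 + 2.48)
= 140.8392 / 59.27
= 2.3762 u

2.3762


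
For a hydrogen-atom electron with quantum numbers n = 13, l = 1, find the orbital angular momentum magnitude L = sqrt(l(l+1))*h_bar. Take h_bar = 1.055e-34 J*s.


L = sqrt(l*(l+1)) * h_bar
= sqrt(1 * 2) * 1.055e-34
= sqrt(2) * 1.055e-34
= 1.4142 * 1.055e-34
= 1.4920e-34 J*s

1.4920e-34


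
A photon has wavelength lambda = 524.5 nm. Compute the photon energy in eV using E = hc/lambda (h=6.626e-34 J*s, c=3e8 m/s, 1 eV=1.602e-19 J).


E = hc / lambda
= (6.626e-34)(3e8) / (524.5e-9)
= 1.9878e-25 / 5.2450e-07
= 3.7899e-19 J
Converting to eV: 3.7899e-19 / 1.602e-19
= 2.3657 eV

2.3657


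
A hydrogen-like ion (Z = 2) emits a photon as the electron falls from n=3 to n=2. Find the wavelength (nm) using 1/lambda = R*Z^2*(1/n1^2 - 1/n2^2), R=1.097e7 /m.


1/lambda = R * Z^2 * (1/n1^2 - 1/n2^2)
= 1.097e7 * 2^2 * (1/2^2 - 1/3^2)
= 1.097e7 * 4 * (0.25 - 0.111111)
= 6.0944e+06 /m
lambda = 1 / 6.0944e+06
= 164.0839 nm

164.0839


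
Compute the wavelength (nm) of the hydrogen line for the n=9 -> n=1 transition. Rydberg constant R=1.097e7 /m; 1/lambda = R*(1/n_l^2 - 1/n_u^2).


1/lambda = R * (1/n_l^2 - 1/n_u^2)
= 1.097e7 * (1/1^2 - 1/9^2)
= 1.097e7 * (1.0 - 0.012346)
= 1.097e7 * 0.987654
= 1.0835e+07 /m
lambda = 1 / 1.0835e+07 = 92.2972 nm

92.2972


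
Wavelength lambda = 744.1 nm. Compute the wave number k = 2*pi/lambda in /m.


k = 2 * pi / lambda
= 6.2832 / (744.1e-9)
= 6.2832 / 7.4410e-07
= 8.4440e+06 /m

8.4440e+06


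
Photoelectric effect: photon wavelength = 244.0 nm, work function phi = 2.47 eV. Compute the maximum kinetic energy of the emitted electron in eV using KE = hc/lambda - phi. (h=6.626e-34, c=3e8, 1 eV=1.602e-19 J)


E_photon = hc / lambda
= (6.626e-34)(3e8) / (244.0e-9)
= 8.1467e-19 J
= 5.0853 eV
KE = E_photon - phi
= 5.0853 - 2.47
= 2.6153 eV

2.6153


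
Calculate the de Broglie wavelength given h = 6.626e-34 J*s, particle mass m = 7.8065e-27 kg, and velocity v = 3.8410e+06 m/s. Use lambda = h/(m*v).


lambda = h / (m * v)
= 6.626e-34 / (7.8065e-27 * 3.8410e+06)
= 6.626e-34 / 2.9985e-20
= 2.2098e-14 m

2.2098e-14


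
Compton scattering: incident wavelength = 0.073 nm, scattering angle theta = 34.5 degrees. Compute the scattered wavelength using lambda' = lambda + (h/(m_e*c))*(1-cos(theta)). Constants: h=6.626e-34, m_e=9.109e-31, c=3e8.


Compton wavelength: h/(m_e*c) = 2.4247e-12 m
d_lambda = 2.4247e-12 * (1 - cos(34.5 deg))
= 2.4247e-12 * 0.175874
= 4.2644e-13 m = 0.000426 nm
lambda' = 0.073 + 0.000426
= 0.073426 nm

0.073426


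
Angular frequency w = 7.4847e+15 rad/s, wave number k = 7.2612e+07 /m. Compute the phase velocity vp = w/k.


vp = w / k
= 7.4847e+15 / 7.2612e+07
= 1.0308e+08 m/s

1.0308e+08


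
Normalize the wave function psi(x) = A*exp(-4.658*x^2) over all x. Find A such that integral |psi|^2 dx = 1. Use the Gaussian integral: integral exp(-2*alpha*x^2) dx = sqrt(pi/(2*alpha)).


integral |psi|^2 dx = A^2 * sqrt(pi/(2*alpha)) = 1
A^2 = sqrt(2*alpha/pi)
= sqrt(2 * 4.658 / pi)
= 1.722026
A = sqrt(1.722026)
= 1.3123

1.3123


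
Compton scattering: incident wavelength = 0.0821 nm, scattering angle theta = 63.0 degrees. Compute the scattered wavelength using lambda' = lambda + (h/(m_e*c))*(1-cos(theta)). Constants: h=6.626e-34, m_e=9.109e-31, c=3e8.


Compton wavelength: h/(m_e*c) = 2.4247e-12 m
d_lambda = 2.4247e-12 * (1 - cos(63.0 deg))
= 2.4247e-12 * 0.54601
= 1.3239e-12 m = 0.001324 nm
lambda' = 0.0821 + 0.001324
= 0.083424 nm

0.083424


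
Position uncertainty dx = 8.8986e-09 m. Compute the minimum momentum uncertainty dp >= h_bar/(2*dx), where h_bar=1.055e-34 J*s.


dp = h_bar / (2 * dx)
= 1.055e-34 / (2 * 8.8986e-09)
= 1.055e-34 / 1.7797e-08
= 5.9279e-27 kg*m/s

5.9279e-27


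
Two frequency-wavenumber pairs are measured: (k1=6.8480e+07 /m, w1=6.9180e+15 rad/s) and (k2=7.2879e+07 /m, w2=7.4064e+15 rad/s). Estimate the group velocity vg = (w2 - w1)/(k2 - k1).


vg = (w2 - w1) / (k2 - k1)
= (7.4064e+15 - 6.9180e+15) / (7.2879e+07 - 6.8480e+07)
= 4.8840e+14 / 4.3990e+06
= 1.1103e+08 m/s

1.1103e+08


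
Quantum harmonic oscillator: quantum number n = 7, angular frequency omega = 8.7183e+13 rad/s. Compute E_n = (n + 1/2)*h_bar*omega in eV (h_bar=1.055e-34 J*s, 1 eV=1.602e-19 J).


E = (n + 1/2) * h_bar * omega
= (7 + 0.5) * 1.055e-34 * 8.7183e+13
= 7.5 * 9.1978e-21
= 6.8984e-20 J
= 0.4306 eV

0.4306


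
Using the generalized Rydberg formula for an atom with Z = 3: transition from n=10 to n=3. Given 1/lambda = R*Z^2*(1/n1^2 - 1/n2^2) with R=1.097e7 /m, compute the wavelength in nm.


1/lambda = R * Z^2 * (1/n1^2 - 1/n2^2)
= 1.097e7 * 3^2 * (1/3^2 - 1/10^2)
= 1.097e7 * 9 * (0.111111 - 0.01)
= 9.9827e+06 /m
lambda = 1 / 9.9827e+06
= 100.1733 nm

100.1733


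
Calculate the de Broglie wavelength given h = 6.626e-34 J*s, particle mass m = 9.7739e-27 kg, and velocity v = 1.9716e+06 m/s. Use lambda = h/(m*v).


lambda = h / (m * v)
= 6.626e-34 / (9.7739e-27 * 1.9716e+06)
= 6.626e-34 / 1.9270e-20
= 3.4385e-14 m

3.4385e-14


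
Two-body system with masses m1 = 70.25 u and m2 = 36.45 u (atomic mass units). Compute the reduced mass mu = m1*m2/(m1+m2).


mu = m1 * m2 / (m1 + m2)
= 70.25 * 36.45 / (70.25 + 36.45)
= 2560.6125 / 106.7
= 23.9982 u

23.9982


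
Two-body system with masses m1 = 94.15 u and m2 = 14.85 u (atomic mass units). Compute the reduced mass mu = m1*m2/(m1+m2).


mu = m1 * m2 / (m1 + m2)
= 94.15 * 14.85 / (94.15 + 14.85)
= 1398.1275 / 109.0
= 12.8269 u

12.8269


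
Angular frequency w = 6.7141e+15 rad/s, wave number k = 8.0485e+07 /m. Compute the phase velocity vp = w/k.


vp = w / k
= 6.7141e+15 / 8.0485e+07
= 8.3421e+07 m/s

8.3421e+07


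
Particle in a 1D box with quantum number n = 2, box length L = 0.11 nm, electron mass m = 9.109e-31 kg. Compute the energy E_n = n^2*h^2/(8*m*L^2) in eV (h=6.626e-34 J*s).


E = n^2 * h^2 / (8 * m * L^2)
= 2^2 * (6.626e-34)^2 / (8 * 9.109e-31 * (0.11e-9)^2)
= 4 * 4.3904e-67 / (8 * 9.109e-31 * 1.2100e-20)
= 1.9917e-17 J
= 124.3238 eV

124.3238


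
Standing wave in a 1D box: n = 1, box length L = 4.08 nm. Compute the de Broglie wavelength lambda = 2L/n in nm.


lambda = 2L / n
= 2 * 4.08 / 1
= 8.16 / 1
= 8.16 nm

8.16


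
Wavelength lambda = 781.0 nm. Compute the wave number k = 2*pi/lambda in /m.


k = 2 * pi / lambda
= 6.2832 / (781.0e-9)
= 6.2832 / 7.8100e-07
= 8.0451e+06 /m

8.0451e+06


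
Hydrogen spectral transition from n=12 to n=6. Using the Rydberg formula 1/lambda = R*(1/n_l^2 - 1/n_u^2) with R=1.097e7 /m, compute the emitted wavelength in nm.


1/lambda = R * (1/n_l^2 - 1/n_u^2)
= 1.097e7 * (1/6^2 - 1/12^2)
= 1.097e7 * (0.027778 - 0.006944)
= 1.097e7 * 0.020833
= 2.2854e+05 /m
lambda = 1 / 2.2854e+05 = 4375.5697 nm

4375.5697


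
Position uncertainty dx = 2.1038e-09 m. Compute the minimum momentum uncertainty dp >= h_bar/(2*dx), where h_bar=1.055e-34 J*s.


dp = h_bar / (2 * dx)
= 1.055e-34 / (2 * 2.1038e-09)
= 1.055e-34 / 4.2076e-09
= 2.5074e-26 kg*m/s

2.5074e-26


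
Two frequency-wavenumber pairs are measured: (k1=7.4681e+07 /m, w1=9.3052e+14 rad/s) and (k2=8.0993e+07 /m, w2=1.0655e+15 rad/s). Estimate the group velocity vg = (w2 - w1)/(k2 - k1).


vg = (w2 - w1) / (k2 - k1)
= (1.0655e+15 - 9.3052e+14) / (8.0993e+07 - 7.4681e+07)
= 1.3498e+14 / 6.3120e+06
= 2.1385e+07 m/s

2.1385e+07


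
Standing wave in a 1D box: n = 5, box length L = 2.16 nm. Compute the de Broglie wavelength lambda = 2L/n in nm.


lambda = 2L / n
= 2 * 2.16 / 5
= 4.32 / 5
= 0.864 nm

0.864


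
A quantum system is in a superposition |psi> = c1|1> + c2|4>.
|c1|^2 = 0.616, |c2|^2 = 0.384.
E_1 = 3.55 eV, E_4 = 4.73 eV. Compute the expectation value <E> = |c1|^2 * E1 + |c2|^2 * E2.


<E> = |c1|^2 * E1 + |c2|^2 * E2
= 0.616 * 3.55 + 0.384 * 4.73
= 2.1868 + 1.8163
= 4.0031 eV

4.0031


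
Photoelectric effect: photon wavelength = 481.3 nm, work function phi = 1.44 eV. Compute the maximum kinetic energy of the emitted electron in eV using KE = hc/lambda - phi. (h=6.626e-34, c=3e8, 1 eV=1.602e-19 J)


E_photon = hc / lambda
= (6.626e-34)(3e8) / (481.3e-9)
= 4.1301e-19 J
= 2.5781 eV
KE = E_photon - phi
= 2.5781 - 1.44
= 1.1381 eV

1.1381


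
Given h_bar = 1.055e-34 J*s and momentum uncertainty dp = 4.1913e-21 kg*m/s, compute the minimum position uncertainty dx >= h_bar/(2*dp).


dx = h_bar / (2 * dp)
= 1.055e-34 / (2 * 4.1913e-21)
= 1.055e-34 / 8.3826e-21
= 1.2586e-14 m

1.2586e-14


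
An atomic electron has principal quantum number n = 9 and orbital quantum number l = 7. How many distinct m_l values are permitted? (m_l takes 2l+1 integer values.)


m_l ranges from -l to +l in integer steps
So m_l goes from -7 to +7
Count = 2l + 1 = 2*7 + 1
= 15

15


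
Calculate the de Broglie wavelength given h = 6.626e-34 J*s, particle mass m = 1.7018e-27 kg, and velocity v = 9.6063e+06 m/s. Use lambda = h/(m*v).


lambda = h / (m * v)
= 6.626e-34 / (1.7018e-27 * 9.6063e+06)
= 6.626e-34 / 1.6348e-20
= 4.0531e-14 m

4.0531e-14


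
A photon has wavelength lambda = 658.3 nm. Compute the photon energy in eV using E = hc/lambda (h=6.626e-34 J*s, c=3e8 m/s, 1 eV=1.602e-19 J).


E = hc / lambda
= (6.626e-34)(3e8) / (658.3e-9)
= 1.9878e-25 / 6.5830e-07
= 3.0196e-19 J
Converting to eV: 3.0196e-19 / 1.602e-19
= 1.8849 eV

1.8849


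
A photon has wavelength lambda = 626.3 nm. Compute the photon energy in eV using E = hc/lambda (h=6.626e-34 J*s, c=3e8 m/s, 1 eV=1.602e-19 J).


E = hc / lambda
= (6.626e-34)(3e8) / (626.3e-9)
= 1.9878e-25 / 6.2630e-07
= 3.1739e-19 J
Converting to eV: 3.1739e-19 / 1.602e-19
= 1.9812 eV

1.9812


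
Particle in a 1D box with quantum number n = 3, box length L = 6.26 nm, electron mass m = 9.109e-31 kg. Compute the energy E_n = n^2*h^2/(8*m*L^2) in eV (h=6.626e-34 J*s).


E = n^2 * h^2 / (8 * m * L^2)
= 3^2 * (6.626e-34)^2 / (8 * 9.109e-31 * (6.26e-9)^2)
= 9 * 4.3904e-67 / (8 * 9.109e-31 * 3.9188e-17)
= 1.3837e-20 J
= 0.0864 eV

0.0864


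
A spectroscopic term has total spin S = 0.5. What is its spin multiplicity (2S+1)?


Spin multiplicity = 2S + 1
= 2 * 0.5 + 1
= 1.0 + 1
= 2

2


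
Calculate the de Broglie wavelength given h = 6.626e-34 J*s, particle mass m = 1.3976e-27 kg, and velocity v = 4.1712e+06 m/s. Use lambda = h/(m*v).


lambda = h / (m * v)
= 6.626e-34 / (1.3976e-27 * 4.1712e+06)
= 6.626e-34 / 5.8297e-21
= 1.1366e-13 m

1.1366e-13


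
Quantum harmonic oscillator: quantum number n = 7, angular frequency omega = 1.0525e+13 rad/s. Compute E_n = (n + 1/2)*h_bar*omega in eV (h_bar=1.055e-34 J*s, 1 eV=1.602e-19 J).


E = (n + 1/2) * h_bar * omega
= (7 + 0.5) * 1.055e-34 * 1.0525e+13
= 7.5 * 1.1104e-21
= 8.3279e-21 J
= 0.052 eV

0.052


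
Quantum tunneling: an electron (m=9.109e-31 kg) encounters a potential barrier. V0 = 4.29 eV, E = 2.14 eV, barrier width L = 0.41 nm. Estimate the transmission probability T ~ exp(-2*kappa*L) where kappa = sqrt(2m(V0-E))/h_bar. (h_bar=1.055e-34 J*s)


V0 - E = 2.15 eV = 3.4443e-19 J
kappa = sqrt(2 * m * (V0-E)) / h_bar
= sqrt(2 * 9.109e-31 * 3.4443e-19) / 1.055e-34
= 7.5084e+09 /m
2*kappa*L = 2 * 7.5084e+09 * 0.41e-9
= 6.1569
T = exp(-6.1569) = 2.118808e-03

2.118808e-03


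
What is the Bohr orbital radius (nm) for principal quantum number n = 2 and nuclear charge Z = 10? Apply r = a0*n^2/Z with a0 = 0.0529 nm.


r = a0 * n^2 / Z
= 0.0529 * 2^2 / 10
= 0.0529 * 4 / 10
= 0.0212 nm

0.0212


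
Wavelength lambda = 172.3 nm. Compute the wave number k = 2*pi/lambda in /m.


k = 2 * pi / lambda
= 6.2832 / (172.3e-9)
= 6.2832 / 1.7230e-07
= 3.6467e+07 /m

3.6467e+07


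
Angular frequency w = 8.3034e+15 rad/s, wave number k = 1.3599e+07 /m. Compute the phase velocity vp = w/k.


vp = w / k
= 8.3034e+15 / 1.3599e+07
= 6.1059e+08 m/s

6.1059e+08


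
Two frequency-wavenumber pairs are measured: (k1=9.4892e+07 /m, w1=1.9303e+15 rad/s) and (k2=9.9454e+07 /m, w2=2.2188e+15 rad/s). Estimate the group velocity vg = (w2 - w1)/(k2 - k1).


vg = (w2 - w1) / (k2 - k1)
= (2.2188e+15 - 1.9303e+15) / (9.9454e+07 - 9.4892e+07)
= 2.8850e+14 / 4.5620e+06
= 6.3240e+07 m/s

6.3240e+07


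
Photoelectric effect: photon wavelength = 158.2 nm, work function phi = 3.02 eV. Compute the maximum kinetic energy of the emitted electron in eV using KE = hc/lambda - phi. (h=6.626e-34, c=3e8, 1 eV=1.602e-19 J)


E_photon = hc / lambda
= (6.626e-34)(3e8) / (158.2e-9)
= 1.2565e-18 J
= 7.8434 eV
KE = E_photon - phi
= 7.8434 - 3.02
= 4.8234 eV

4.8234


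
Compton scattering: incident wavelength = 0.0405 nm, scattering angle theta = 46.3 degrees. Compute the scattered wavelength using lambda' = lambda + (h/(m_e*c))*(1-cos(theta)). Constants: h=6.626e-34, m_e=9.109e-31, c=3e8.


Compton wavelength: h/(m_e*c) = 2.4247e-12 m
d_lambda = 2.4247e-12 * (1 - cos(46.3 deg))
= 2.4247e-12 * 0.309118
= 7.4952e-13 m = 0.00075 nm
lambda' = 0.0405 + 0.00075
= 0.04125 nm

0.04125


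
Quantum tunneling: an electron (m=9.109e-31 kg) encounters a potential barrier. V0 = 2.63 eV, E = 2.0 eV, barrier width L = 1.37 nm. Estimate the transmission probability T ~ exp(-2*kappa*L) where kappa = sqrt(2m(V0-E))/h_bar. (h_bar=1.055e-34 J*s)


V0 - E = 0.63 eV = 1.0093e-19 J
kappa = sqrt(2 * m * (V0-E)) / h_bar
= sqrt(2 * 9.109e-31 * 1.0093e-19) / 1.055e-34
= 4.0644e+09 /m
2*kappa*L = 2 * 4.0644e+09 * 1.37e-9
= 11.1365
T = exp(-11.1365) = 1.457020e-05

1.457020e-05


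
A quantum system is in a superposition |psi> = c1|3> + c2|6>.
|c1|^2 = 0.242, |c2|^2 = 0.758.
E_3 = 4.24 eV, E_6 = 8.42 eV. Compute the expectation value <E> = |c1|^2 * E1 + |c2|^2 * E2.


<E> = |c1|^2 * E1 + |c2|^2 * E2
= 0.242 * 4.24 + 0.758 * 8.42
= 1.0261 + 6.3824
= 7.4084 eV

7.4084


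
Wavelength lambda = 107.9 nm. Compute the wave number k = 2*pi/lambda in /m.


k = 2 * pi / lambda
= 6.2832 / (107.9e-9)
= 6.2832 / 1.0790e-07
= 5.8232e+07 /m

5.8232e+07


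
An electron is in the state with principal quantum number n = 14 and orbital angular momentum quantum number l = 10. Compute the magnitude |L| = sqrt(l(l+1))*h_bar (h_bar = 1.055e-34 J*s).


L = sqrt(l*(l+1)) * h_bar
= sqrt(10 * 11) * 1.055e-34
= sqrt(110) * 1.055e-34
= 10.4881 * 1.055e-34
= 1.1065e-33 J*s

1.1065e-33


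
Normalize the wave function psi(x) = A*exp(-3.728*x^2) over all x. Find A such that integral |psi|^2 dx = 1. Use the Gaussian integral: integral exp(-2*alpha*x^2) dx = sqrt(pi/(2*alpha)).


integral |psi|^2 dx = A^2 * sqrt(pi/(2*alpha)) = 1
A^2 = sqrt(2*alpha/pi)
= sqrt(2 * 3.728 / pi)
= 1.540558
A = sqrt(1.540558)
= 1.2412

1.2412


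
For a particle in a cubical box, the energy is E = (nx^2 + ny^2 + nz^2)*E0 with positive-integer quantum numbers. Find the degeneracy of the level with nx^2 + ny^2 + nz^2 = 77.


Enumerate all (nx, ny, nz) with nx^2 + ny^2 + nz^2 = 77:
(2,3,8)
(2,8,3)
(3,2,8)
(3,8,2)
(4,5,6)
(4,6,5)
(5,4,6)
(5,6,4)
(6,4,5)
(6,5,4)
(8,2,3)
(8,3,2)
Total degeneracy = 12

12


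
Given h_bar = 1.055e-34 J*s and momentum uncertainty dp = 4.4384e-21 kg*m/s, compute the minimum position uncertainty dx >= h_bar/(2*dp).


dx = h_bar / (2 * dp)
= 1.055e-34 / (2 * 4.4384e-21)
= 1.055e-34 / 8.8768e-21
= 1.1885e-14 m

1.1885e-14


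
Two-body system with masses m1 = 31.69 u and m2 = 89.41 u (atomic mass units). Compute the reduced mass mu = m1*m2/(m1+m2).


mu = m1 * m2 / (m1 + m2)
= 31.69 * 89.41 / (31.69 + 89.41)
= 2833.4029 / 121.1
= 23.3972 u

23.3972


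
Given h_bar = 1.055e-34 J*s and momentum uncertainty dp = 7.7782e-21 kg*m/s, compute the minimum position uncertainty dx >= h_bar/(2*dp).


dx = h_bar / (2 * dp)
= 1.055e-34 / (2 * 7.7782e-21)
= 1.055e-34 / 1.5556e-20
= 6.7818e-15 m

6.7818e-15


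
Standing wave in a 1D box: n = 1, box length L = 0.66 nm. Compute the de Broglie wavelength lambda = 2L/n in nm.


lambda = 2L / n
= 2 * 0.66 / 1
= 1.32 / 1
= 1.32 nm

1.32


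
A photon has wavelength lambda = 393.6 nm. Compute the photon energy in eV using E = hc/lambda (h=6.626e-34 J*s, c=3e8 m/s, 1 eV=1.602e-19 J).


E = hc / lambda
= (6.626e-34)(3e8) / (393.6e-9)
= 1.9878e-25 / 3.9360e-07
= 5.0503e-19 J
Converting to eV: 5.0503e-19 / 1.602e-19
= 3.1525 eV

3.1525


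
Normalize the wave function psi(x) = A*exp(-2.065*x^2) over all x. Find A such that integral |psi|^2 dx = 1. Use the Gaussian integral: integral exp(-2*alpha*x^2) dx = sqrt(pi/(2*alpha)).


integral |psi|^2 dx = A^2 * sqrt(pi/(2*alpha)) = 1
A^2 = sqrt(2*alpha/pi)
= sqrt(2 * 2.065 / pi)
= 1.146569
A = sqrt(1.146569)
= 1.0708

1.0708


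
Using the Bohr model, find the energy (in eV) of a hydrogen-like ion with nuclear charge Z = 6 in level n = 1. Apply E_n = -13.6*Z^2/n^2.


E_n = -13.6 * Z^2 / n^2
= -13.6 * 6^2 / 1^2
= -13.6 * 36 / 1
= -489.6 eV

-489.6


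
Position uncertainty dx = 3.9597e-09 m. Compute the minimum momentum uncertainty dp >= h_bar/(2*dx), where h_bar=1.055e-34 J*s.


dp = h_bar / (2 * dx)
= 1.055e-34 / (2 * 3.9597e-09)
= 1.055e-34 / 7.9194e-09
= 1.3322e-26 kg*m/s

1.3322e-26


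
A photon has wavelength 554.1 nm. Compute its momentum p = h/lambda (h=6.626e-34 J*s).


p = h / lambda
= 6.626e-34 / (554.1e-9)
= 6.626e-34 / 5.5410e-07
= 1.1958e-27 kg*m/s

1.1958e-27


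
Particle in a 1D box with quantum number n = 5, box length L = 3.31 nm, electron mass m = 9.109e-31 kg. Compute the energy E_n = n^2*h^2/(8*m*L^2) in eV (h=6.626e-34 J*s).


E = n^2 * h^2 / (8 * m * L^2)
= 5^2 * (6.626e-34)^2 / (8 * 9.109e-31 * (3.31e-9)^2)
= 25 * 4.3904e-67 / (8 * 9.109e-31 * 1.0956e-17)
= 1.3748e-19 J
= 0.8582 eV

0.8582


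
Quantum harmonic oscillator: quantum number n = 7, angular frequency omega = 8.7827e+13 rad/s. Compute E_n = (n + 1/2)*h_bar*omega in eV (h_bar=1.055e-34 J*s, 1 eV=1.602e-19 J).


E = (n + 1/2) * h_bar * omega
= (7 + 0.5) * 1.055e-34 * 8.7827e+13
= 7.5 * 9.2657e-21
= 6.9493e-20 J
= 0.4338 eV

0.4338


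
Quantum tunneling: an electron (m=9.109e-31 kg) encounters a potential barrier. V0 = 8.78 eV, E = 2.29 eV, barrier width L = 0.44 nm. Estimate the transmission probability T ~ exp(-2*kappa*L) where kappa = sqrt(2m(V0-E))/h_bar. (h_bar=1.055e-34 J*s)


V0 - E = 6.49 eV = 1.0397e-18 J
kappa = sqrt(2 * m * (V0-E)) / h_bar
= sqrt(2 * 9.109e-31 * 1.0397e-18) / 1.055e-34
= 1.3045e+10 /m
2*kappa*L = 2 * 1.3045e+10 * 0.44e-9
= 11.4798
T = exp(-11.4798) = 1.033684e-05

1.033684e-05


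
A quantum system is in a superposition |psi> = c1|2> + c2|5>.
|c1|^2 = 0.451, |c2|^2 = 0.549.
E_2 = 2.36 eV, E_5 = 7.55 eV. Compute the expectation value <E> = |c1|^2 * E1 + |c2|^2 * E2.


<E> = |c1|^2 * E1 + |c2|^2 * E2
= 0.451 * 2.36 + 0.549 * 7.55
= 1.0644 + 4.145
= 5.2093 eV

5.2093


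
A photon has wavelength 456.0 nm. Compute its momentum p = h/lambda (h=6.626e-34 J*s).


p = h / lambda
= 6.626e-34 / (456.0e-9)
= 6.626e-34 / 4.5600e-07
= 1.4531e-27 kg*m/s

1.4531e-27


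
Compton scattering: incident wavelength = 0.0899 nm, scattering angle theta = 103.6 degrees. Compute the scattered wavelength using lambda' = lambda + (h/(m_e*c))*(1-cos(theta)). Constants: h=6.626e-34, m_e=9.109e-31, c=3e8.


Compton wavelength: h/(m_e*c) = 2.4247e-12 m
d_lambda = 2.4247e-12 * (1 - cos(103.6 deg))
= 2.4247e-12 * 1.235142
= 2.9949e-12 m = 0.002995 nm
lambda' = 0.0899 + 0.002995
= 0.092895 nm

0.092895


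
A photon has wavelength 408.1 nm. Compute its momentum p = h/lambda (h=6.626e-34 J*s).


p = h / lambda
= 6.626e-34 / (408.1e-9)
= 6.626e-34 / 4.0810e-07
= 1.6236e-27 kg*m/s

1.6236e-27


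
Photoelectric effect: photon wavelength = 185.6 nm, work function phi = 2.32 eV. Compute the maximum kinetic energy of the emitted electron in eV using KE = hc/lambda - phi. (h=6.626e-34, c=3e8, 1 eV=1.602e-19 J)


E_photon = hc / lambda
= (6.626e-34)(3e8) / (185.6e-9)
= 1.0710e-18 J
= 6.6855 eV
KE = E_photon - phi
= 6.6855 - 2.32
= 4.3655 eV

4.3655


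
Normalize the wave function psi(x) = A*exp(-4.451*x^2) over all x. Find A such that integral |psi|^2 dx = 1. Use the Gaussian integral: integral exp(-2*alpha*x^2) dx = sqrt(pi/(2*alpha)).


integral |psi|^2 dx = A^2 * sqrt(pi/(2*alpha)) = 1
A^2 = sqrt(2*alpha/pi)
= sqrt(2 * 4.451 / pi)
= 1.683328
A = sqrt(1.683328)
= 1.2974

1.2974


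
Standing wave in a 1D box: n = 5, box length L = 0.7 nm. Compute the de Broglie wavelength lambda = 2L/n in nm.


lambda = 2L / n
= 2 * 0.7 / 5
= 1.4 / 5
= 0.28 nm

0.28


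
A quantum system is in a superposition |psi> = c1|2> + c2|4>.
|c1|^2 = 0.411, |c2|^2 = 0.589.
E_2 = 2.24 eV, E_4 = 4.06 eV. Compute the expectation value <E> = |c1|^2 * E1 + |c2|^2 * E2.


<E> = |c1|^2 * E1 + |c2|^2 * E2
= 0.411 * 2.24 + 0.589 * 4.06
= 0.9206 + 2.3913
= 3.312 eV

3.312


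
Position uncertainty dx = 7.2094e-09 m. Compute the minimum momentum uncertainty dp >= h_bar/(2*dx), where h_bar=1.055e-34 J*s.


dp = h_bar / (2 * dx)
= 1.055e-34 / (2 * 7.2094e-09)
= 1.055e-34 / 1.4419e-08
= 7.3168e-27 kg*m/s

7.3168e-27


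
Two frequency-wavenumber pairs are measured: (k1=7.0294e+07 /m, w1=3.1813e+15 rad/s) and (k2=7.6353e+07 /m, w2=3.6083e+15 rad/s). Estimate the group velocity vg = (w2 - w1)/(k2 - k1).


vg = (w2 - w1) / (k2 - k1)
= (3.6083e+15 - 3.1813e+15) / (7.6353e+07 - 7.0294e+07)
= 4.2700e+14 / 6.0590e+06
= 7.0474e+07 m/s

7.0474e+07


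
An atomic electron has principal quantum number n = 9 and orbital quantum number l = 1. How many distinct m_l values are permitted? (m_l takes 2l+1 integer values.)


m_l ranges from -l to +l in integer steps
So m_l goes from -1 to +1
Count = 2l + 1 = 2*1 + 1
= 3

3


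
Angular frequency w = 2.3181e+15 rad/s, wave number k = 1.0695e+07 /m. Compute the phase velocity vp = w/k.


vp = w / k
= 2.3181e+15 / 1.0695e+07
= 2.1675e+08 m/s

2.1675e+08


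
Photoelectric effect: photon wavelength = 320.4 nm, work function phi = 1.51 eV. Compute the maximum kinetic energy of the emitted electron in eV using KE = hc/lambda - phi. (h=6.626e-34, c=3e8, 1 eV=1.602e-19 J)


E_photon = hc / lambda
= (6.626e-34)(3e8) / (320.4e-9)
= 6.2041e-19 J
= 3.8727 eV
KE = E_photon - phi
= 3.8727 - 1.51
= 2.3627 eV

2.3627


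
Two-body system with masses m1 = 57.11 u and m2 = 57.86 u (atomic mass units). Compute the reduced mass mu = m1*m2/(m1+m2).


mu = m1 * m2 / (m1 + m2)
= 57.11 * 57.86 / (57.11 + 57.86)
= 3304.3846 / 114.97
= 28.7413 u

28.7413


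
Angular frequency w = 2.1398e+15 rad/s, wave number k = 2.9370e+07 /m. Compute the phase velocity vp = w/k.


vp = w / k
= 2.1398e+15 / 2.9370e+07
= 7.2857e+07 m/s

7.2857e+07


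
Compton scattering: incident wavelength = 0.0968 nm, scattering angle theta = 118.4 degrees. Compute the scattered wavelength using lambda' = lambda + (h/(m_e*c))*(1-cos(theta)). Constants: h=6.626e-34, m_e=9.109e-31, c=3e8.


Compton wavelength: h/(m_e*c) = 2.4247e-12 m
d_lambda = 2.4247e-12 * (1 - cos(118.4 deg))
= 2.4247e-12 * 1.475624
= 3.5780e-12 m = 0.003578 nm
lambda' = 0.0968 + 0.003578
= 0.100378 nm

0.100378


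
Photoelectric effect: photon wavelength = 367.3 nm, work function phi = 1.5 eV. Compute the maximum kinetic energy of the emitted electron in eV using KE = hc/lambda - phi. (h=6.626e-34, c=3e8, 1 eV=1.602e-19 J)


E_photon = hc / lambda
= (6.626e-34)(3e8) / (367.3e-9)
= 5.4119e-19 J
= 3.3782 eV
KE = E_photon - phi
= 3.3782 - 1.5
= 1.8782 eV

1.8782


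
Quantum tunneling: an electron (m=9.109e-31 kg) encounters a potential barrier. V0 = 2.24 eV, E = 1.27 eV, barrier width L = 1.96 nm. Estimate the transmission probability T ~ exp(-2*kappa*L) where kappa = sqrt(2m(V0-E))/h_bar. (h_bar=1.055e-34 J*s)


V0 - E = 0.97 eV = 1.5539e-19 J
kappa = sqrt(2 * m * (V0-E)) / h_bar
= sqrt(2 * 9.109e-31 * 1.5539e-19) / 1.055e-34
= 5.0433e+09 /m
2*kappa*L = 2 * 5.0433e+09 * 1.96e-9
= 19.7697
T = exp(-19.7697) = 2.594828e-09

2.594828e-09


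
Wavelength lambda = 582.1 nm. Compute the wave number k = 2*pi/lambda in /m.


k = 2 * pi / lambda
= 6.2832 / (582.1e-9)
= 6.2832 / 5.8210e-07
= 1.0794e+07 /m

1.0794e+07


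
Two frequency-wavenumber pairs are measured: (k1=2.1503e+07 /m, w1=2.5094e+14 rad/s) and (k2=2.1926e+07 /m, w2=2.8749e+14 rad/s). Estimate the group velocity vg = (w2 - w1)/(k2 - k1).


vg = (w2 - w1) / (k2 - k1)
= (2.8749e+14 - 2.5094e+14) / (2.1926e+07 - 2.1503e+07)
= 3.6550e+13 / 4.2300e+05
= 8.6407e+07 m/s

8.6407e+07


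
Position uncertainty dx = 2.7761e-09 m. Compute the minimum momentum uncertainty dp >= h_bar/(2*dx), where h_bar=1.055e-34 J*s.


dp = h_bar / (2 * dx)
= 1.055e-34 / (2 * 2.7761e-09)
= 1.055e-34 / 5.5522e-09
= 1.9001e-26 kg*m/s

1.9001e-26


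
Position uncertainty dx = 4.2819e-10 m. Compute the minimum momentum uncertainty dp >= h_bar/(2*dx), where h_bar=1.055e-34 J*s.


dp = h_bar / (2 * dx)
= 1.055e-34 / (2 * 4.2819e-10)
= 1.055e-34 / 8.5638e-10
= 1.2319e-25 kg*m/s

1.2319e-25


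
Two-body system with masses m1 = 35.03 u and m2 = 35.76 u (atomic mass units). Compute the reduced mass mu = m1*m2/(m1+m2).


mu = m1 * m2 / (m1 + m2)
= 35.03 * 35.76 / (35.03 + 35.76)
= 1252.6728 / 70.79
= 17.6956 u

17.6956


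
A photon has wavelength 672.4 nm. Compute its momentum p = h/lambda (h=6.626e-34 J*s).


p = h / lambda
= 6.626e-34 / (672.4e-9)
= 6.626e-34 / 6.7240e-07
= 9.8543e-28 kg*m/s

9.8543e-28


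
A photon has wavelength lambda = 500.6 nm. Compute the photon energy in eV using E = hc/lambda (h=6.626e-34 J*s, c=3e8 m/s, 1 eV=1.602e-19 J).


E = hc / lambda
= (6.626e-34)(3e8) / (500.6e-9)
= 1.9878e-25 / 5.0060e-07
= 3.9708e-19 J
Converting to eV: 3.9708e-19 / 1.602e-19
= 2.4787 eV

2.4787


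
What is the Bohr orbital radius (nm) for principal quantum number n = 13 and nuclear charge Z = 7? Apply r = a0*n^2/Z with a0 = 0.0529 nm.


r = a0 * n^2 / Z
= 0.0529 * 13^2 / 7
= 0.0529 * 169 / 7
= 1.2772 nm

1.2772
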